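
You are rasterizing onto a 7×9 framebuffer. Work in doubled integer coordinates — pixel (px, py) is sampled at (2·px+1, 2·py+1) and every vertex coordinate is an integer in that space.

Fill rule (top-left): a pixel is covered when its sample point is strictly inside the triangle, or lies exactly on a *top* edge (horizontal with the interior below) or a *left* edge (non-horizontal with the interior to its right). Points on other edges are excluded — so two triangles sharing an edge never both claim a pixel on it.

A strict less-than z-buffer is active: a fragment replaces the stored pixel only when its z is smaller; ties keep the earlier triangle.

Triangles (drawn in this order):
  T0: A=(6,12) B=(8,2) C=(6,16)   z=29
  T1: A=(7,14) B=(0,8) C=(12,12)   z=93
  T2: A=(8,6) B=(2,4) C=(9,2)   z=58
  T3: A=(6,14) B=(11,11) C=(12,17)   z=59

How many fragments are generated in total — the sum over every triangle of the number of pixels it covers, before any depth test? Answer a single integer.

T0:
  2·area = 8
  edge (6, 12)→(8, 2): d=(2,-10) top-left  bias=+0
  edge (8, 2)→(6, 16): d=(-2,14) right/bottom  bias=-1
  edge (6, 16)→(6, 12): d=(0,-4) top-left  bias=+0
    (3,3)@(7, 7): e=[0,4,4] → █  [on edge]
    (4,3)@(9, 7): e=[20,-24,12] → ·
    (3,4)@(7, 9): e=[4,0,4] → ·  [on edge]
    (2,8)@(5, 17): e=[0,12,-4] → ·  [on edge]
  covered (1 px):
    · · · · · · ·
    · · · · · · ·
    · · · · · · ·
    · · · █ · · ·
    · · · · · · ·
    · · · · · · ·
    · · · · · · ·
    · · · · · · ·
    · · · · · · ·
T1:
  2·area = 44
  edge (7, 14)→(0, 8): d=(-7,-6) top-left  bias=+0
  edge (0, 8)→(12, 12): d=(12,4) right/bottom  bias=-1
  edge (12, 12)→(7, 14): d=(-5,2) right/bottom  bias=-1
    (1,4)@(3, 9): e=[11,0,33] → ·  [on edge]
    (2,5)@(5, 11): e=[9,16,19] → █
    (3,5)@(7, 11): e=[21,8,15] → █
    (4,5)@(9, 11): e=[33,0,11] → ·  [on edge]
    (2,6)@(5, 13): e=[-5,40,9] → ·
    (3,6)@(7, 13): e=[7,32,5] → █
    (4,6)@(9, 13): e=[19,24,1] → █
    (5,6)@(11, 13): e=[31,16,-3] → ·
    (3,7)@(7, 15): e=[-7,56,-5] → ·
    (4,7)@(9, 15): e=[5,48,-9] → ·
  covered (4 px):
    · · · · · · ·
    · · · · · · ·
    · · · · · · ·
    · · · · · · ·
    · · · · · · ·
    · · █ █ · · ·
    · · · █ █ · ·
    · · · · · · ·
    · · · · · · ·
T2:
  2·area = 26
  edge (8, 6)→(2, 4): d=(-6,-2) top-left  bias=+0
  edge (2, 4)→(9, 2): d=(7,-2) top-left  bias=+0
  edge (9, 2)→(8, 6): d=(-1,4) right/bottom  bias=-1
    (3,1)@(7, 3): e=[16,3,7] → █
    (4,1)@(9, 3): e=[20,7,-1] → ·
    (2,2)@(5, 5): e=[0,13,13] → █  [on edge]
    (4,2)@(9, 5): e=[8,21,-3] → ·
    (2,3)@(5, 7): e=[-12,27,11] → ·
    (3,3)@(7, 7): e=[-8,31,3] → ·
    (5,3)@(11, 7): e=[0,39,-13] → ·  [on edge]
  covered (3 px):
    · · · · · · ·
    · · · █ · · ·
    · · █ █ · · ·
    · · · · · · ·
    · · · · · · ·
    · · · · · · ·
    · · · · · · ·
    · · · · · · ·
    · · · · · · ·
T3:
  2·area = 33
  edge (6, 14)→(11, 11): d=(5,-3) top-left  bias=+0
  edge (11, 11)→(12, 17): d=(1,6) right/bottom  bias=-1
  edge (12, 17)→(6, 14): d=(-6,-3) top-left  bias=+0
    (5,5)@(11, 11): e=[0,0,33] → ·  [on edge]
    (4,6)@(9, 13): e=[4,14,15] → █
    (5,6)@(11, 13): e=[10,2,21] → █
    (6,6)@(13, 13): e=[16,-10,27] → ·
    (4,7)@(9, 15): e=[14,16,3] → █
    (6,7)@(13, 15): e=[26,-8,15] → ·
    (0,8)@(1, 17): e=[0,66,-33] → ·  [on edge]
    (4,8)@(9, 17): e=[24,18,-9] → ·
    (5,8)@(11, 17): e=[30,6,-3] → ·
  covered (4 px):
    · · · · · · ·
    · · · · · · ·
    · · · · · · ·
    · · · · · · ·
    · · · · · · ·
    · · · · · · ·
    · · · · █ █ ·
    · · · · █ █ ·
    · · · · · · ·

Final: 12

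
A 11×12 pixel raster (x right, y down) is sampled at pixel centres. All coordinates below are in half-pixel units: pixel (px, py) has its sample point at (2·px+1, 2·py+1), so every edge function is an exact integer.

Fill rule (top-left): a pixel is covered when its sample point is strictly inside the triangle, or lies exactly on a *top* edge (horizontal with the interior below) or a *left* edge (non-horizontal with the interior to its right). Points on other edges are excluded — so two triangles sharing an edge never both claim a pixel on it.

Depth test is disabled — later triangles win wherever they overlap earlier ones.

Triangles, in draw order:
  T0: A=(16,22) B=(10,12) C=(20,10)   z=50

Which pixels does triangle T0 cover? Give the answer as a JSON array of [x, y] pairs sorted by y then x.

T0:
  2·area = 112
  edge (16, 22)→(10, 12): d=(-6,-10) top-left  bias=+0
  edge (10, 12)→(20, 10): d=(10,-2) top-left  bias=+0
  edge (20, 10)→(16, 22): d=(-4,12) right/bottom  bias=-1
    (3,3)@(7, 7): e=[0,-56,168] → ·  [on edge]
    (10,3)@(21, 7): e=[140,-28,0] → ·  [on edge]
    (7,5)@(15, 11): e=[56,0,56] → #  [on edge]
    (8,5)@(17, 11): e=[76,4,32] → #
    (9,5)@(19, 11): e=[96,8,8] → #
    (10,5)@(21, 11): e=[116,12,-16] → ·
    (2,6)@(5, 13): e=[-56,0,168] → ·  [on edge]
    (5,6)@(11, 13): e=[4,12,96] → #
    (6,6)@(13, 13): e=[24,16,72] → #
    (9,6)@(19, 13): e=[84,28,0] → ·  [on edge]
    (5,7)@(11, 15): e=[-8,32,88] → ·
    (6,7)@(13, 15): e=[12,36,64] → #
    (6,8)@(13, 17): e=[0,56,56] → #  [on edge]
    (8,9)@(17, 19): e=[28,84,0] → ·  [on edge]
  covered (14 px):
    · · · · · · · · · · ·
    · · · · · · · · · · ·
    · · · · · · · · · · ·
    · · · · · · · · · · ·
    · · · · · · · · · · ·
    · · · · · · · # # # ·
    · · · · · # # # # · ·
    · · · · · · # # # · ·
    · · · · · · # # # · ·
    · · · · · · · # · · ·
    · · · · · · · · · · ·
    · · · · · · · · · · ·

Final: [[7,5],[8,5],[9,5],[5,6],[6,6],[7,6],[8,6],[6,7],[7,7],[8,7],[6,8],[7,8],[8,8],[7,9]]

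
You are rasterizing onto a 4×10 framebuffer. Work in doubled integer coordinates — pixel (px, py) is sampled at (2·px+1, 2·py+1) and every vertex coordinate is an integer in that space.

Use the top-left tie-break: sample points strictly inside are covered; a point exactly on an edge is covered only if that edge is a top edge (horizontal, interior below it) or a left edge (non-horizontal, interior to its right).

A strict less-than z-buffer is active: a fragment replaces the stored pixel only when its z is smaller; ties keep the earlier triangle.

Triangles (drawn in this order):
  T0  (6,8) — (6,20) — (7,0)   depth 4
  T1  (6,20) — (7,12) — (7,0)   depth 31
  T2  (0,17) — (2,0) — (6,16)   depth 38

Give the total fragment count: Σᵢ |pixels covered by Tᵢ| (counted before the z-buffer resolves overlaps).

T0:
  2·area = 12  (B↔C swapped to make it positive)
  edge (6, 8)→(7, 0): d=(1,-8) top-left  bias=+0
  edge (7, 0)→(6, 20): d=(-1,20) right/bottom  bias=-1
  edge (6, 20)→(6, 8): d=(0,-12) top-left  bias=+0
  covered (0 px):
    . . . .
    . . . .
    . . . .
    . . . .
    . . . .
    . . . .
    . . . .
    . . . .
    . . . .
    . . . .
T1:
  2·area = 12  (B↔C swapped to make it positive)
  edge (6, 20)→(7, 0): d=(1,-20) top-left  bias=+0
  edge (7, 0)→(7, 12): d=(0,12) right/bottom  bias=-1
  edge (7, 12)→(6, 20): d=(-1,8) right/bottom  bias=-1
    (3,0)@(7, 1): e=[1,0,11] → .  [on edge]
    (3,1)@(7, 3): e=[3,0,9] → .  [on edge]
    (3,2)@(7, 5): e=[5,0,7] → .  [on edge]
    (3,3)@(7, 7): e=[7,0,5] → .  [on edge]
    (3,4)@(7, 9): e=[9,0,3] → .  [on edge]
    (3,5)@(7, 11): e=[11,0,1] → .  [on edge]
    (3,6)@(7, 13): e=[13,0,-1] → .  [on edge]
    (3,7)@(7, 15): e=[15,0,-3] → .  [on edge]
    (3,8)@(7, 17): e=[17,0,-5] → .  [on edge]
    (3,9)@(7, 19): e=[19,0,-7] → .  [on edge]
  covered (0 px):
    . . . .
    . . . .
    . . . .
    . . . .
    . . . .
    . . . .
    . . . .
    . . . .
    . . . .
    . . . .
T2:
  2·area = 100
  edge (0, 17)→(2, 0): d=(2,-17) top-left  bias=+0
  edge (2, 0)→(6, 16): d=(4,16) right/bottom  bias=-1
  edge (6, 16)→(0, 17): d=(-6,1) right/bottom  bias=-1
    (1,2)@(3, 5): e=[27,4,69] → X
    (2,2)@(5, 5): e=[61,-28,67] → .
    (1,3)@(3, 7): e=[31,12,57] → X
    (2,3)@(5, 7): e=[65,-20,55] → .
    (0,4)@(1, 9): e=[1,52,47] → X
    (2,4)@(5, 9): e=[69,-12,43] → .
    (0,5)@(1, 11): e=[5,60,35] → X
    (2,5)@(5, 11): e=[73,-4,31] → .
    (0,6)@(1, 13): e=[9,68,23] → X
    (2,6)@(5, 13): e=[77,4,19] → X
    (3,6)@(7, 13): e=[111,-28,17] → .
    (0,7)@(1, 15): e=[13,76,11] → X
  covered (12 px):
    . . . .
    . . . .
    . X . .
    . X . .
    X X . .
    X X . .
    X X X .
    X X X .
    . . . .
    . . . .

Final: 12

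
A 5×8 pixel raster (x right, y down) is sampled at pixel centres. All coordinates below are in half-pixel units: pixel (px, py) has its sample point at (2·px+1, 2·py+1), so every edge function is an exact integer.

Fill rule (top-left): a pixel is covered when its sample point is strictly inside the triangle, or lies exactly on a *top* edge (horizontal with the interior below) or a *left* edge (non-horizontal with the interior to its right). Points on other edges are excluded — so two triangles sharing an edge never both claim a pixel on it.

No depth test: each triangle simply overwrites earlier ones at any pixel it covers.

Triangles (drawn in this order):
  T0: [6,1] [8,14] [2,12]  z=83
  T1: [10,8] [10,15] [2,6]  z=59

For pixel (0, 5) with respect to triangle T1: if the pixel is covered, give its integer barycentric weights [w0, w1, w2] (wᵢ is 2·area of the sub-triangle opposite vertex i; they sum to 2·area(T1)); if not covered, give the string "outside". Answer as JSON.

T0:
  2·area = 74
  edge (6, 1)→(8, 14): d=(2,13) right/bottom  bias=-1
  edge (8, 14)→(2, 12): d=(-6,-2) top-left  bias=+0
  edge (2, 12)→(6, 1): d=(4,-11) top-left  bias=+0
    (2,2)@(5, 5): e=[21,48,5] → #
    (3,2)@(7, 5): e=[-5,52,27] → ·
    (2,3)@(5, 7): e=[25,36,13] → #
    (3,3)@(7, 7): e=[-1,40,35] → ·
    (2,4)@(5, 9): e=[29,24,21] → #
    (3,4)@(7, 9): e=[3,28,43] → #
    (4,4)@(9, 9): e=[-23,32,65] → ·
    (1,5)@(3, 11): e=[59,8,7] → #
    (4,5)@(9, 11): e=[-19,20,73] → ·
    (1,6)@(3, 13): e=[63,-4,15] → ·
    (2,6)@(5, 13): e=[37,0,37] → #  [on edge]
    (4,6)@(9, 13): e=[-15,8,81] → ·
  covered (9 px):
    · · · · ·
    · · · · ·
    · · # · ·
    · · # · ·
    · · # # ·
    · # # # ·
    · · # # ·
    · · · · ·
T1:
  2·area = 56
  edge (10, 8)→(10, 15): d=(0,7) right/bottom  bias=-1
  edge (10, 15)→(2, 6): d=(-8,-9) top-left  bias=+0
  edge (2, 6)→(10, 8): d=(8,2) right/bottom  bias=-1
    (1,3)@(3, 7): e=[49,1,6] → #
    (2,3)@(5, 7): e=[35,19,2] → #
    (3,3)@(7, 7): e=[21,37,-2] → ·
    (1,4)@(3, 9): e=[49,-15,22] → ·
    (2,4)@(5, 9): e=[35,3,18] → #
    (3,4)@(7, 9): e=[21,21,14] → #
    (4,4)@(9, 9): e=[7,39,10] → #
    (2,5)@(5, 11): e=[35,-13,34] → ·
    (3,5)@(7, 11): e=[21,5,30] → #
    (3,6)@(7, 13): e=[21,-11,46] → ·
    (4,6)@(9, 13): e=[7,7,42] → #
    (4,7)@(9, 15): e=[7,-9,58] → ·
  covered (8 px):
    · · · · ·
    · · · · ·
    · · · · ·
    · # # · ·
    · · # # #
    · · · # #
    · · · · #
    · · · · ·

Final: "outside"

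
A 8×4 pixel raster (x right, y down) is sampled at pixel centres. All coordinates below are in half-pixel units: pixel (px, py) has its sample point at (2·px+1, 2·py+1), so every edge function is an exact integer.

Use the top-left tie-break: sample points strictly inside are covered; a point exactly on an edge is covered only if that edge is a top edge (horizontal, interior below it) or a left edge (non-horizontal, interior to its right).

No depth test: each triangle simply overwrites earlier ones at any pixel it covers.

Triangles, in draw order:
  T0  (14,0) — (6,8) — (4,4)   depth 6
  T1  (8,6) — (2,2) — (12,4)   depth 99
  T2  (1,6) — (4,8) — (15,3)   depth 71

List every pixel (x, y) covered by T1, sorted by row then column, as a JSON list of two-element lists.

T0:
  2·area = 48
  edge (14, 0)→(6, 8): d=(-8,8) right/bottom  bias=-1
  edge (6, 8)→(4, 4): d=(-2,-4) top-left  bias=+0
  edge (4, 4)→(14, 0): d=(10,-4) top-left  bias=+0
    (6,0)@(13, 1): e=[0,42,6] → ·  [on edge]
    (3,1)@(7, 3): e=[32,14,2] → █
    (4,1)@(9, 3): e=[16,22,10] → █
    (5,1)@(11, 3): e=[0,30,18] → ·  [on edge]
    (2,2)@(5, 5): e=[32,2,14] → █
    (4,2)@(9, 5): e=[0,18,30] → ·  [on edge]
    (2,3)@(5, 7): e=[16,-2,34] → ·
    (3,3)@(7, 7): e=[0,6,42] → ·  [on edge]
  covered (4 px):
    · · · · · · · ·
    · · · █ █ · · ·
    · · █ █ · · · ·
    · · · · · · · ·
T1:
  2·area = 28
  edge (8, 6)→(2, 2): d=(-6,-4) top-left  bias=+0
  edge (2, 2)→(12, 4): d=(10,2) right/bottom  bias=-1
  edge (12, 4)→(8, 6): d=(-4,2) right/bottom  bias=-1
    (2,1)@(5, 3): e=[6,4,18] → █
    (3,1)@(7, 3): e=[14,0,14] → ·  [on edge]
    (2,2)@(5, 5): e=[-6,24,10] → ·
    (3,2)@(7, 5): e=[2,20,6] → █
    (4,2)@(9, 5): e=[10,16,2] → █
    (5,2)@(11, 5): e=[18,12,-2] → ·
    (3,3)@(7, 7): e=[-10,40,-2] → ·
    (4,3)@(9, 7): e=[-2,36,-6] → ·
  covered (3 px):
    · · · · · · · ·
    · · █ · · · · ·
    · · · █ █ · · ·
    · · · · · · · ·
T2:
  2·area = 37  (B↔C swapped to make it positive)
  edge (1, 6)→(15, 3): d=(14,-3) top-left  bias=+0
  edge (15, 3)→(4, 8): d=(-11,5) right/bottom  bias=-1
  edge (4, 8)→(1, 6): d=(-3,-2) top-left  bias=+0
    (7,1)@(15, 3): e=[0,0,37] → ·  [on edge]
    (3,2)@(7, 5): e=[4,18,15] → █
    (4,2)@(9, 5): e=[10,8,19] → █
    (5,2)@(11, 5): e=[16,-2,23] → ·
    (1,3)@(3, 7): e=[20,16,1] → █
    (2,3)@(5, 7): e=[26,6,5] → █
    (3,3)@(7, 7): e=[32,-4,9] → ·
    (4,3)@(9, 7): e=[38,-14,13] → ·
  covered (4 px):
    · · · · · · · ·
    · · · · · · · ·
    · · · █ █ · · ·
    · █ █ · · · · ·

Final: [[2,1],[3,2],[4,2]]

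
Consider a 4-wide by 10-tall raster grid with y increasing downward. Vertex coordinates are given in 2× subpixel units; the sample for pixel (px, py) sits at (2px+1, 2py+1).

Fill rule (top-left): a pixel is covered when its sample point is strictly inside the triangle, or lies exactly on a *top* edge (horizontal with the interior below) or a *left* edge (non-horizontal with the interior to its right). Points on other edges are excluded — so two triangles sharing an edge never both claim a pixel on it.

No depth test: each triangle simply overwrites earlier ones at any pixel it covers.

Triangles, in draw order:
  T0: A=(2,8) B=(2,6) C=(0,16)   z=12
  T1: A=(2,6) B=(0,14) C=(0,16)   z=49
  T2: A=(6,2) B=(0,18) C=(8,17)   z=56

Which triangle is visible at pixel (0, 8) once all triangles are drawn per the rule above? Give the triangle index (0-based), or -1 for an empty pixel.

T0:
  2·area = 4  (B↔C swapped to make it positive)
  edge (2, 8)→(0, 16): d=(-2,8) right/bottom  bias=-1
  edge (0, 16)→(2, 6): d=(2,-10) top-left  bias=+0
  edge (2, 6)→(2, 8): d=(0,2) right/bottom  bias=-1
    (1,0)@(3, 1): e=[6,0,-2] → ·  [on edge]
    (0,5)@(1, 11): e=[2,0,2] → █  [on edge]
    (1,5)@(3, 11): e=[-14,20,-2] → ·
    (0,6)@(1, 13): e=[-2,4,2] → ·
  covered (1 px):
    · · · ·
    · · · ·
    · · · ·
    · · · ·
    · · · ·
    █ · · ·
    · · · ·
    · · · ·
    · · · ·
    · · · ·
T1:
  2·area = 4  (B↔C swapped to make it positive)
  edge (2, 6)→(0, 16): d=(-2,10) right/bottom  bias=-1
  edge (0, 16)→(0, 14): d=(0,-2) top-left  bias=+0
  edge (0, 14)→(2, 6): d=(2,-8) top-left  bias=+0
    (1,0)@(3, 1): e=[0,6,-2] → ·  [on edge]
    (0,5)@(1, 11): e=[0,2,2] → ·  [on edge]
  covered (0 px):
    · · · ·
    · · · ·
    · · · ·
    · · · ·
    · · · ·
    · · · ·
    · · · ·
    · · · ·
    · · · ·
    · · · ·
T2:
  2·area = 122  (B↔C swapped to make it positive)
  edge (6, 2)→(8, 17): d=(2,15) right/bottom  bias=-1
  edge (8, 17)→(0, 18): d=(-8,1) right/bottom  bias=-1
  edge (0, 18)→(6, 2): d=(6,-16) top-left  bias=+0
    (2,2)@(5, 5): e=[21,99,2] → █
    (3,2)@(7, 5): e=[-9,97,34] → ·
    (2,3)@(5, 7): e=[25,83,14] → █
    (3,3)@(7, 7): e=[-5,81,46] → ·
    (2,4)@(5, 9): e=[29,67,26] → █
    (3,4)@(7, 9): e=[-1,65,58] → ·
    (1,5)@(3, 11): e=[63,53,6] → █
    (3,5)@(7, 11): e=[3,49,70] → █
    (1,6)@(3, 13): e=[67,37,18] → █
    (1,7)@(3, 15): e=[71,21,30] → █
    (0,8)@(1, 17): e=[105,7,10] → █
    (0,9)@(1, 19): e=[109,-9,22] → ·
  covered (16 px):
    · · · ·
    · · · ·
    · · █ ·
    · · █ ·
    · · █ ·
    · █ █ █
    · █ █ █
    · █ █ █
    █ █ █ █
    · · · ·

Z-buffer (winner per pixel, '.' = empty):
  . . . .
  . . . .
  . . 2 .
  . . 2 .
  . . 2 .
  0 2 2 2
  . 2 2 2
  . 2 2 2
  2 2 2 2
  . . . .

Answer: 2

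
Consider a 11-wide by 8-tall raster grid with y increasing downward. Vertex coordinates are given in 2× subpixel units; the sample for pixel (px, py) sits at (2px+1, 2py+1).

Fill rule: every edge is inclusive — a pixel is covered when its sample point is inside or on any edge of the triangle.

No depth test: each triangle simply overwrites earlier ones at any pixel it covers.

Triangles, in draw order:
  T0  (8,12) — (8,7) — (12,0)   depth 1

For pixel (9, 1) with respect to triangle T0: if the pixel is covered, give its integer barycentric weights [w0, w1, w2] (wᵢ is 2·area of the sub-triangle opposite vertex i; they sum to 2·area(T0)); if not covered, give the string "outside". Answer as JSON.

T0:
  2·area = 20
  edge (8, 12)→(8, 7): d=(0,-5) inclusive
  edge (8, 7)→(12, 0): d=(4,-7) inclusive
  edge (12, 0)→(8, 12): d=(-4,12) inclusive
    (5,1)@(11, 3): e=[15,5,0] → #  [on edge]
    (6,1)@(13, 3): e=[25,19,-24] → ·
    (5,2)@(11, 5): e=[15,13,-8] → ·
    (4,3)@(9, 7): e=[5,7,8] → #
    (5,3)@(11, 7): e=[15,21,-16] → ·
    (4,4)@(9, 9): e=[5,15,0] → #  [on edge]
    (5,4)@(11, 9): e=[15,29,-24] → ·
    (4,5)@(9, 11): e=[5,23,-8] → ·
    (3,7)@(7, 15): e=[-5,25,0] → ·  [on edge]
  covered (3 px):
    · · · · · · · · · · ·
    · · · · · # · · · · ·
    · · · · · · · · · · ·
    · · · · # · · · · · ·
    · · · · # · · · · · ·
    · · · · · · · · · · ·
    · · · · · · · · · · ·
    · · · · · · · · · · ·

Final: "outside"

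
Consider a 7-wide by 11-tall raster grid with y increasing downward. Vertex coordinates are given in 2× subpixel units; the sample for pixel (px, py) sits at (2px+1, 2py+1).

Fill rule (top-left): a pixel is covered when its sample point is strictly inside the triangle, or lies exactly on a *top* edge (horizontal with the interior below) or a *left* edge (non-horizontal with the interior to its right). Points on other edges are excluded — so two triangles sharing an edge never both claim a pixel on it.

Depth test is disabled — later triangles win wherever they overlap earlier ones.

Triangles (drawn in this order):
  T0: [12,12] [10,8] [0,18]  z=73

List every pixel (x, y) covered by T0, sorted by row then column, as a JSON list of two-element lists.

T0:
  2·area = 60  (B↔C swapped to make it positive)
  edge (12, 12)→(0, 18): d=(-12,6) right/bottom  bias=-1
  edge (0, 18)→(10, 8): d=(10,-10) top-left  bias=+0
  edge (10, 8)→(12, 12): d=(2,4) right/bottom  bias=-1
    (6,2)@(13, 5): e=[78,0,-18] → .  [on edge]
    (5,3)@(11, 7): e=[66,0,-6] → .  [on edge]
    (4,4)@(9, 9): e=[54,0,6] → X  [on edge]
    (5,4)@(11, 9): e=[42,20,-2] → .
    (3,5)@(7, 11): e=[42,0,18] → X  [on edge]
    (5,5)@(11, 11): e=[18,40,2] → X
    (6,5)@(13, 11): e=[6,60,-6] → .
    (2,6)@(5, 13): e=[30,0,30] → X  [on edge]
    (5,6)@(11, 13): e=[-6,60,6] → .
    (1,7)@(3, 15): e=[18,0,42] → X  [on edge]
    (3,7)@(7, 15): e=[-6,40,26] → .
    (4,7)@(9, 15): e=[-18,60,18] → .
    (0,8)@(1, 17): e=[6,0,54] → X  [on edge]
  covered (10 px):
    . . . . . . .
    . . . . . . .
    . . . . . . .
    . . . . . . .
    . . . . X . .
    . . . X X X .
    . . X X X . .
    . X X . . . .
    X . . . . . .
    . . . . . . .
    . . . . . . .

Answer: [[4,4],[3,5],[4,5],[5,5],[2,6],[3,6],[4,6],[1,7],[2,7],[0,8]]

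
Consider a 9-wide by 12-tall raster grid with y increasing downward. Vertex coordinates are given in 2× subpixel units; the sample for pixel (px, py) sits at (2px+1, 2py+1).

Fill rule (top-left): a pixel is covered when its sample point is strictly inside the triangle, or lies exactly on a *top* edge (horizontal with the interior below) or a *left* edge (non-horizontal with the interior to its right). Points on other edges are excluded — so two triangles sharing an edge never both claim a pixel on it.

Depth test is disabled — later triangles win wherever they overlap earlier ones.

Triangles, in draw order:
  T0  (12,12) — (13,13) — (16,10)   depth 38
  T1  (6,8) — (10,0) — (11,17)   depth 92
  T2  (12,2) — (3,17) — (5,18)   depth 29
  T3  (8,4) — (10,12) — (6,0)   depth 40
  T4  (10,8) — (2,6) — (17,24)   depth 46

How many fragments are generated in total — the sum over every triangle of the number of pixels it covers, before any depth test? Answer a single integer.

T0:
  2·area = 6  (B↔C swapped to make it positive)
  edge (12, 12)→(16, 10): d=(4,-2) top-left  bias=+0
  edge (16, 10)→(13, 13): d=(-3,3) right/bottom  bias=-1
  edge (13, 13)→(12, 12): d=(-1,-1) top-left  bias=+0
    (0,0)@(1, 1): e=[-66,72,0] → ·  [on edge]
    (1,1)@(3, 3): e=[-54,60,0] → ·  [on edge]
    (2,2)@(5, 5): e=[-42,48,0] → ·  [on edge]
    (3,3)@(7, 7): e=[-30,36,0] → ·  [on edge]
    (4,4)@(9, 9): e=[-18,24,0] → ·  [on edge]
    (8,4)@(17, 9): e=[-2,0,8] → ·  [on edge]
    (5,5)@(11, 11): e=[-6,12,0] → ·  [on edge]
    (7,5)@(15, 11): e=[2,0,4] → ·  [on edge]
    (6,6)@(13, 13): e=[6,0,0] → ·  [on edge]
    (5,7)@(11, 15): e=[10,0,-4] → ·  [on edge]
    (7,7)@(15, 15): e=[18,-12,0] → ·  [on edge]
    (4,8)@(9, 17): e=[14,0,-8] → ·  [on edge]
    (8,8)@(17, 17): e=[30,-24,0] → ·  [on edge]
    (3,9)@(7, 19): e=[18,0,-12] → ·  [on edge]
    (2,10)@(5, 21): e=[22,0,-16] → ·  [on edge]
    (1,11)@(3, 23): e=[26,0,-20] → ·  [on edge]
  covered (0 px):
    · · · · · · · · ·
    · · · · · · · · ·
    · · · · · · · · ·
    · · · · · · · · ·
    · · · · · · · · ·
    · · · · · · · · ·
    · · · · · · · · ·
    · · · · · · · · ·
    · · · · · · · · ·
    · · · · · · · · ·
    · · · · · · · · ·
    · · · · · · · · ·
T1:
  2·area = 76
  edge (6, 8)→(10, 0): d=(4,-8) top-left  bias=+0
  edge (10, 0)→(11, 17): d=(1,17) right/bottom  bias=-1
  edge (11, 17)→(6, 8): d=(-5,-9) top-left  bias=+0
    (4,1)@(9, 3): e=[4,20,52] → #
    (5,1)@(11, 3): e=[20,-14,70] → ·
    (4,2)@(9, 5): e=[12,22,42] → #
    (5,2)@(11, 5): e=[28,-12,60] → ·
    (3,3)@(7, 7): e=[4,58,14] → #
    (5,3)@(11, 7): e=[36,-10,50] → ·
    (3,4)@(7, 9): e=[12,60,4] → #
    (5,4)@(11, 9): e=[44,-8,40] → ·
    (3,5)@(7, 11): e=[20,62,-6] → ·
    (4,5)@(9, 11): e=[36,28,12] → #
    (5,5)@(11, 11): e=[52,-6,30] → ·
    (4,6)@(9, 13): e=[44,30,2] → #
    (5,8)@(11, 17): e=[76,0,0] → ·  [on edge]
  covered (8 px):
    · · · · · · · · ·
    · · · · # · · · ·
    · · · · # · · · ·
    · · · # # · · · ·
    · · · # # · · · ·
    · · · · # · · · ·
    · · · · # · · · ·
    · · · · · · · · ·
    · · · · · · · · ·
    · · · · · · · · ·
    · · · · · · · · ·
    · · · · · · · · ·
T2:
  2·area = 39  (B↔C swapped to make it positive)
  edge (12, 2)→(5, 18): d=(-7,16) right/bottom  bias=-1
  edge (5, 18)→(3, 17): d=(-2,-1) top-left  bias=+0
  edge (3, 17)→(12, 2): d=(9,-15) top-left  bias=+0
    (4,3)@(9, 7): e=[13,26,0] → #  [on edge]
    (5,3)@(11, 7): e=[-19,28,30] → ·
    (4,4)@(9, 9): e=[-1,22,18] → ·
    (3,5)@(7, 11): e=[17,16,6] → #
    (4,5)@(9, 11): e=[-15,18,36] → ·
    (3,6)@(7, 13): e=[3,12,24] → #
    (4,6)@(9, 13): e=[-29,14,54] → ·
    (2,7)@(5, 15): e=[21,6,12] → #
    (3,7)@(7, 15): e=[-11,8,42] → ·
    (1,8)@(3, 17): e=[39,0,0] → #  [on edge]
    (3,8)@(7, 17): e=[-25,4,60] → ·
    (1,9)@(3, 19): e=[25,-4,18] → ·
    (3,9)@(7, 19): e=[-39,0,78] → ·  [on edge]
    (5,10)@(11, 21): e=[-117,0,156] → ·  [on edge]
    (7,11)@(15, 23): e=[-195,0,234] → ·  [on edge]
  covered (6 px):
    · · · · · · · · ·
    · · · · · · · · ·
    · · · · · · · · ·
    · · · · # · · · ·
    · · · · · · · · ·
    · · · # · · · · ·
    · · · # · · · · ·
    · · # · · · · · ·
    · # # · · · · · ·
    · · · · · · · · ·
    · · · · · · · · ·
    · · · · · · · · ·
T3:
  2·area = 8
  edge (8, 4)→(10, 12): d=(2,8) right/bottom  bias=-1
  edge (10, 12)→(6, 0): d=(-4,-12) top-left  bias=+0
  edge (6, 0)→(8, 4): d=(2,4) right/bottom  bias=-1
    (3,1)@(7, 3): e=[6,0,2] → #  [on edge]
    (4,1)@(9, 3): e=[-10,24,-6] → ·
    (3,2)@(7, 5): e=[10,-8,6] → ·
    (4,4)@(9, 9): e=[2,0,6] → #  [on edge]
    (5,4)@(11, 9): e=[-14,24,-2] → ·
    (4,5)@(9, 11): e=[6,-8,10] → ·
    (5,7)@(11, 15): e=[-2,0,10] → ·  [on edge]
    (6,10)@(13, 21): e=[-6,0,14] → ·  [on edge]
  covered (2 px):
    · · · · · · · · ·
    · · · # · · · · ·
    · · · · · · · · ·
    · · · · · · · · ·
    · · · · # · · · ·
    · · · · · · · · ·
    · · · · · · · · ·
    · · · · · · · · ·
    · · · · · · · · ·
    · · · · · · · · ·
    · · · · · · · · ·
    · · · · · · · · ·
T4:
  2·area = 114  (B↔C swapped to make it positive)
  edge (10, 8)→(17, 24): d=(7,16) right/bottom  bias=-1
  edge (17, 24)→(2, 6): d=(-15,-18) top-left  bias=+0
  edge (2, 6)→(10, 8): d=(8,2) right/bottom  bias=-1
    (1,3)@(3, 7): e=[105,3,6] → #
    (2,3)@(5, 7): e=[73,39,2] → #
    (3,3)@(7, 7): e=[41,75,-2] → ·
    (1,4)@(3, 9): e=[119,-27,22] → ·
    (2,4)@(5, 9): e=[87,9,18] → #
    (3,4)@(7, 9): e=[55,45,14] → #
    (4,4)@(9, 9): e=[23,81,10] → #
    (5,4)@(11, 9): e=[-9,117,6] → ·
    (2,5)@(5, 11): e=[101,-21,34] → ·
    (3,5)@(7, 11): e=[69,15,30] → #
    (5,5)@(11, 11): e=[5,87,22] → #
    (6,5)@(13, 11): e=[-27,123,18] → ·
  covered (15 px):
    · · · · · · · · ·
    · · · · · · · · ·
    · · · · · · · · ·
    · # # · · · · · ·
    · · # # # · · · ·
    · · · # # # · · ·
    · · · · # # · · ·
    · · · · · # # · ·
    · · · · · · # · ·
    · · · · · · # · ·
    · · · · · · · # ·
    · · · · · · · · ·

Result: 31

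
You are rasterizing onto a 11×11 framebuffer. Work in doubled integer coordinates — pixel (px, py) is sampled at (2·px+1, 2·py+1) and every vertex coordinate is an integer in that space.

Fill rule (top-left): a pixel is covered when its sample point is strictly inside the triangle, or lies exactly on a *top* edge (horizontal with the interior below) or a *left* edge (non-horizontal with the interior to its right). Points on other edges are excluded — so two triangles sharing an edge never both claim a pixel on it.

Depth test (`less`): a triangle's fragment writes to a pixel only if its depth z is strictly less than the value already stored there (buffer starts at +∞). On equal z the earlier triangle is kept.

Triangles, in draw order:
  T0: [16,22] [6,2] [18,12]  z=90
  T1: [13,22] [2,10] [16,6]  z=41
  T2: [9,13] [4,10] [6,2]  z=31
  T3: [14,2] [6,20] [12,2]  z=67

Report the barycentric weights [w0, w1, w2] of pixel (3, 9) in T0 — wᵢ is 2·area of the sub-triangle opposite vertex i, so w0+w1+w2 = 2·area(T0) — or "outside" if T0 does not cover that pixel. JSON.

T0:
  2·area = 140
  edge (16, 22)→(6, 2): d=(-10,-20) top-left  bias=+0
  edge (6, 2)→(18, 12): d=(12,10) right/bottom  bias=-1
  edge (18, 12)→(16, 22): d=(-2,10) right/bottom  bias=-1
    (3,1)@(7, 3): e=[10,2,128] → #
    (4,1)@(9, 3): e=[50,-18,108] → ·
    (3,2)@(7, 5): e=[-10,26,124] → ·
    (4,2)@(9, 5): e=[30,6,104] → #
    (5,2)@(11, 5): e=[70,-14,84] → ·
    (4,3)@(9, 7): e=[10,30,100] → #
    (5,3)@(11, 7): e=[50,10,80] → #
    (6,3)@(13, 7): e=[90,-10,60] → ·
    (9,3)@(19, 7): e=[210,-70,0] → ·  [on edge]
    (4,4)@(9, 9): e=[-10,54,96] → ·
    (5,4)@(11, 9): e=[30,34,76] → #
    (6,4)@(13, 9): e=[70,14,56] → #
    (8,8)@(17, 17): e=[70,70,0] → ·  [on edge]
  covered (17 px):
    · · · · · · · · · · ·
    · · · # · · · · · · ·
    · · · · # · · · · · ·
    · · · · # # · · · · ·
    · · · · · # # · · · ·
    · · · · · # # # · · ·
    · · · · · · # # # · ·
    · · · · · · # # # · ·
    · · · · · · · # · · ·
    · · · · · · · # · · ·
    · · · · · · · · · · ·
T1:
  2·area = 212
  edge (13, 22)→(2, 10): d=(-11,-12) top-left  bias=+0
  edge (2, 10)→(16, 6): d=(14,-4) top-left  bias=+0
  edge (16, 6)→(13, 22): d=(-3,16) right/bottom  bias=-1
    (6,3)@(13, 7): e=[165,2,45] → #
    (7,3)@(15, 7): e=[189,10,13] → #
    (8,3)@(17, 7): e=[213,18,-19] → ·
    (3,4)@(7, 9): e=[71,6,135] → #
    (4,4)@(9, 9): e=[95,14,103] → #
    (5,4)@(11, 9): e=[119,22,71] → #
    (8,4)@(17, 9): e=[191,46,-25] → ·
    (1,5)@(3, 11): e=[1,18,193] → #
    (2,5)@(5, 11): e=[25,26,161] → #
    (8,5)@(17, 11): e=[169,74,-31] → ·
    (1,6)@(3, 13): e=[-21,46,187] → ·
    (2,6)@(5, 13): e=[3,54,155] → #
  covered (29 px):
    · · · · · · · · · · ·
    · · · · · · · · · · ·
    · · · · · · · · · · ·
    · · · · · · # # · · ·
    · · · # # # # # · · ·
    · # # # # # # # · · ·
    · · # # # # # · · · ·
    · · · # # # # · · · ·
    · · · · # # # · · · ·
    · · · · · # # · · · ·
    · · · · · · # · · · ·
T2:
  2·area = 46
  edge (9, 13)→(4, 10): d=(-5,-3) top-left  bias=+0
  edge (4, 10)→(6, 2): d=(2,-8) top-left  bias=+0
  edge (6, 2)→(9, 13): d=(3,11) right/bottom  bias=-1
    (2,3)@(5, 7): e=[18,2,26] → #
    (3,3)@(7, 7): e=[24,18,4] → #
    (4,3)@(9, 7): e=[30,34,-18] → ·
    (2,4)@(5, 9): e=[8,6,32] → #
    (4,4)@(9, 9): e=[20,38,-12] → ·
    (2,5)@(5, 11): e=[-2,10,38] → ·
    (3,5)@(7, 11): e=[4,26,16] → #
    (4,5)@(9, 11): e=[10,42,-6] → ·
    (3,6)@(7, 13): e=[-6,30,22] → ·
    (4,6)@(9, 13): e=[0,46,0] → ·  [on edge]
    (9,9)@(19, 19): e=[0,138,-92] → ·  [on edge]
  covered (5 px):
    · · · · · · · · · · ·
    · · · · · · · · · · ·
    · · · · · · · · · · ·
    · · # # · · · · · · ·
    · · # # · · · · · · ·
    · · · # · · · · · · ·
    · · · · · · · · · · ·
    · · · · · · · · · · ·
    · · · · · · · · · · ·
    · · · · · · · · · · ·
    · · · · · · · · · · ·
T3:
  2·area = 36
  edge (14, 2)→(6, 20): d=(-8,18) right/bottom  bias=-1
  edge (6, 20)→(12, 2): d=(6,-18) top-left  bias=+0
  edge (12, 2)→(14, 2): d=(2,0) top-left  bias=+0
    (6,1)@(13, 3): e=[10,24,2] → #
    (7,1)@(15, 3): e=[-26,60,2] → ·
    (5,2)@(11, 5): e=[30,0,6] → #  [on edge]
    (6,2)@(13, 5): e=[-6,36,6] → ·
    (5,3)@(11, 7): e=[14,12,10] → #
    (6,3)@(13, 7): e=[-22,48,10] → ·
    (5,4)@(11, 9): e=[-2,24,14] → ·
    (4,5)@(9, 11): e=[18,0,18] → #  [on edge]
    (5,5)@(11, 11): e=[-18,36,18] → ·
    (4,6)@(9, 13): e=[2,12,22] → #
    (5,6)@(11, 13): e=[-34,48,22] → ·
    (4,7)@(9, 15): e=[-14,24,26] → ·
    (3,8)@(7, 17): e=[6,0,30] → #  [on edge]
  covered (6 px):
    · · · · · · · · · · ·
    · · · · · · # · · · ·
    · · · · · # · · · · ·
    · · · · · # · · · · ·
    · · · · · · · · · · ·
    · · · · # · · · · · ·
    · · · · # · · · · · ·
    · · · · · · · · · · ·
    · · · # · · · · · · ·
    · · · · · · · · · · ·
    · · · · · · · · · · ·

Answer: "outside"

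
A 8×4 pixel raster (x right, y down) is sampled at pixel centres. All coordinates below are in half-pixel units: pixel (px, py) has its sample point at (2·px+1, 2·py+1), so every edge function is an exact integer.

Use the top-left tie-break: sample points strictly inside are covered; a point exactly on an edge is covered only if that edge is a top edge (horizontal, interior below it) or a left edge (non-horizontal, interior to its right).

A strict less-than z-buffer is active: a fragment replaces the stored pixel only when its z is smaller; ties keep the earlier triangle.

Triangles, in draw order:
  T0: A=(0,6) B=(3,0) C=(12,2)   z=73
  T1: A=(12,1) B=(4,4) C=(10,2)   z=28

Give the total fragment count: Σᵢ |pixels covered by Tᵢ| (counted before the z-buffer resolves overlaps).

T0:
  2·area = 60
  edge (0, 6)→(3, 0): d=(3,-6) top-left  bias=+0
  edge (3, 0)→(12, 2): d=(9,2) right/bottom  bias=-1
  edge (12, 2)→(0, 6): d=(-12,4) right/bottom  bias=-1
    (1,0)@(3, 1): e=[3,9,48] → #
    (2,0)@(5, 1): e=[15,5,40] → #
    (3,0)@(7, 1): e=[27,1,32] → #
    (4,0)@(9, 1): e=[39,-3,24] → ·
    (7,0)@(15, 1): e=[75,-15,0] → ·  [on edge]
    (1,1)@(3, 3): e=[9,27,24] → #
    (4,1)@(9, 3): e=[45,15,0] → ·  [on edge]
    (0,2)@(1, 5): e=[3,49,8] → #
    (1,2)@(3, 5): e=[15,45,0] → ·  [on edge]
    (2,2)@(5, 5): e=[27,41,-8] → ·
    (3,2)@(7, 5): e=[39,37,-16] → ·
    (0,3)@(1, 7): e=[9,67,-16] → ·
  covered (7 px):
    · # # # · · · ·
    · # # # · · · ·
    # · · · · · · ·
    · · · · · · · ·
T1:
  2·area = 2  (B↔C swapped to make it positive)
  edge (12, 1)→(10, 2): d=(-2,1) right/bottom  bias=-1
  edge (10, 2)→(4, 4): d=(-6,2) right/bottom  bias=-1
  edge (4, 4)→(12, 1): d=(8,-3) top-left  bias=+0
    (6,0)@(13, 1): e=[-1,0,3] → ·  [on edge]
    (3,1)@(7, 3): e=[1,0,1] → ·  [on edge]
    (0,2)@(1, 5): e=[3,0,-1] → ·  [on edge]
  covered (0 px):
    · · · · · · · ·
    · · · · · · · ·
    · · · · · · · ·
    · · · · · · · ·

Final: 7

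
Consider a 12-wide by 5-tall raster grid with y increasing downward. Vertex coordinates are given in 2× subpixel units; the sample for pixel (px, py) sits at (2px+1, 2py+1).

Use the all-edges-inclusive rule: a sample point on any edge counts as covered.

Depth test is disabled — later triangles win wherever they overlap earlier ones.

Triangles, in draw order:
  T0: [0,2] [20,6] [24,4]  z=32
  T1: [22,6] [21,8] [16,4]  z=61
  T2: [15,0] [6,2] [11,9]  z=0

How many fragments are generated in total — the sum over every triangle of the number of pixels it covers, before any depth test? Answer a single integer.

T0:
  2·area = 56  (B↔C swapped to make it positive)
  edge (0, 2)→(24, 4): d=(24,2) inclusive
  edge (24, 4)→(20, 6): d=(-4,2) inclusive
  edge (20, 6)→(0, 2): d=(-20,-4) inclusive
    (2,1)@(5, 3): e=[14,42,0] → █  [on edge]
    (3,1)@(7, 3): e=[10,38,8] → █
    (4,1)@(9, 3): e=[6,34,16] → █
    (5,1)@(11, 3): e=[2,30,24] → █
    (6,1)@(13, 3): e=[-2,26,32] → ·
    (2,2)@(5, 5): e=[62,34,-40] → ·
    (3,2)@(7, 5): e=[58,30,-32] → ·
    (4,2)@(9, 5): e=[54,26,-24] → ·
    (5,2)@(11, 5): e=[50,22,-16] → ·
    (7,2)@(15, 5): e=[42,14,0] → █  [on edge]
    (8,2)@(17, 5): e=[38,10,8] → █
    (9,2)@(19, 5): e=[34,6,16] → █
  covered (8 px):
    · · · · · · · · · · · ·
    · · █ █ █ █ · · · · · ·
    · · · · · · · █ █ █ █ ·
    · · · · · · · · · · · ·
    · · · · · · · · · · · ·
T1:
  2·area = 14
  edge (22, 6)→(21, 8): d=(-1,2) inclusive
  edge (21, 8)→(16, 4): d=(-5,-4) inclusive
  edge (16, 4)→(22, 6): d=(6,2) inclusive
    (3,0)@(7, 1): e=[35,-21,0] → ·  [on edge]
    (6,1)@(13, 3): e=[21,-7,0] → ·  [on edge]
    (9,2)@(19, 5): e=[7,7,0] → █  [on edge]
    (10,2)@(21, 5): e=[3,15,-4] → ·
    (9,3)@(19, 7): e=[5,-3,12] → ·
    (10,3)@(21, 7): e=[1,5,8] → █
    (11,3)@(23, 7): e=[-3,13,4] → ·
    (10,4)@(21, 9): e=[-1,-5,20] → ·
  covered (2 px):
    · · · · · · · · · · · ·
    · · · · · · · · · · · ·
    · · · · · · · · · █ · ·
    · · · · · · · · · · █ ·
    · · · · · · · · · · · ·
T2:
  2·area = 73  (B↔C swapped to make it positive)
  edge (15, 0)→(11, 9): d=(-4,9) inclusive
  edge (11, 9)→(6, 2): d=(-5,-7) inclusive
  edge (6, 2)→(15, 0): d=(9,-2) inclusive
    (5,0)@(11, 1): e=[32,40,1] → █
    (6,0)@(13, 1): e=[14,54,5] → █
    (7,0)@(15, 1): e=[-4,68,9] → ·
    (3,1)@(7, 3): e=[60,2,11] → █
    (4,1)@(9, 3): e=[42,16,15] → █
    (7,1)@(15, 3): e=[-12,58,27] → ·
    (3,2)@(7, 5): e=[52,-8,29] → ·
    (4,2)@(9, 5): e=[34,6,33] → █
    (6,2)@(13, 5): e=[-2,34,41] → ·
    (4,3)@(9, 7): e=[26,-4,51] → ·
    (5,3)@(11, 7): e=[8,10,55] → █
    (6,3)@(13, 7): e=[-10,24,59] → ·
    (5,4)@(11, 9): e=[0,0,73] → █  [on edge]
  covered (10 px):
    · · · · · █ █ · · · · ·
    · · · █ █ █ █ · · · · ·
    · · · · █ █ · · · · · ·
    · · · · · █ · · · · · ·
    · · · · · █ · · · · · ·

Final: 20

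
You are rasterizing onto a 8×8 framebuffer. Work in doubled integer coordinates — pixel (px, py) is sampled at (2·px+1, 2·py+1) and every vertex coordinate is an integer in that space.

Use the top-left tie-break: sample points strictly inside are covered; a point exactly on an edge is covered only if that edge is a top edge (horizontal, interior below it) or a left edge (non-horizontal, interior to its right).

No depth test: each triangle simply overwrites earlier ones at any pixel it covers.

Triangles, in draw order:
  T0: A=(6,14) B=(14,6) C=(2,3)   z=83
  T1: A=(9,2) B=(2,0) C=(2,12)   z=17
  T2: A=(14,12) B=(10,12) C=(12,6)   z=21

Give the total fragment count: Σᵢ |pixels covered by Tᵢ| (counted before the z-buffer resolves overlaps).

T0:
  2·area = 120  (B↔C swapped to make it positive)
  edge (6, 14)→(2, 3): d=(-4,-11) top-left  bias=+0
  edge (2, 3)→(14, 6): d=(12,3) right/bottom  bias=-1
  edge (14, 6)→(6, 14): d=(-8,8) right/bottom  bias=-1
    (1,2)@(3, 5): e=[3,21,96] → X
    (2,2)@(5, 5): e=[25,15,80] → X
    (3,2)@(7, 5): e=[47,9,64] → X
    (4,2)@(9, 5): e=[69,3,48] → X
    (5,2)@(11, 5): e=[91,-3,32] → .
    (7,2)@(15, 5): e=[135,-15,0] → .  [on edge]
    (1,3)@(3, 7): e=[-5,45,80] → .
    (2,3)@(5, 7): e=[17,39,64] → X
    (5,3)@(11, 7): e=[83,21,16] → X
    (6,3)@(13, 7): e=[105,15,0] → .  [on edge]
    (2,4)@(5, 9): e=[9,63,48] → X
    (5,4)@(11, 9): e=[75,45,0] → .  [on edge]
    (4,5)@(9, 11): e=[45,75,0] → .  [on edge]
    (3,6)@(7, 13): e=[15,105,0] → .  [on edge]
    (2,7)@(5, 15): e=[-15,135,0] → .  [on edge]
  covered (13 px):
    . . . . . . . .
    . . . . . . . .
    . X X X X . . .
    . . X X X X . .
    . . X X X . . .
    . . X X . . . .
    . . . . . . . .
    . . . . . . . .
T1:
  2·area = 84  (B↔C swapped to make it positive)
  edge (9, 2)→(2, 12): d=(-7,10) right/bottom  bias=-1
  edge (2, 12)→(2, 0): d=(0,-12) top-left  bias=+0
  edge (2, 0)→(9, 2): d=(7,2) right/bottom  bias=-1
    (1,0)@(3, 1): e=[67,12,5] → X
    (2,0)@(5, 1): e=[47,36,1] → X
    (3,0)@(7, 1): e=[27,60,-3] → .
    (1,1)@(3, 3): e=[53,12,19] → X
    (3,1)@(7, 3): e=[13,60,11] → X
    (4,1)@(9, 3): e=[-7,84,7] → .
    (1,2)@(3, 5): e=[39,12,33] → X
    (3,2)@(7, 5): e=[-1,60,25] → .
    (1,3)@(3, 7): e=[25,12,47] → X
    (3,3)@(7, 7): e=[-15,60,39] → .
    (1,4)@(3, 9): e=[11,12,61] → X
    (2,4)@(5, 9): e=[-9,36,57] → .
  covered (10 px):
    . X X . . . . .
    . X X X . . . .
    . X X . . . . .
    . X X . . . . .
    . X . . . . . .
    . . . . . . . .
    . . . . . . . .
    . . . . . . . .
T2:
  2·area = 24
  edge (14, 12)→(10, 12): d=(-4,0) right/bottom  bias=-1
  edge (10, 12)→(12, 6): d=(2,-6) top-left  bias=+0
  edge (12, 6)→(14, 12): d=(2,6) right/bottom  bias=-1
    (5,1)@(11, 3): e=[36,-12,0] → .  [on edge]
    (6,1)@(13, 3): e=[36,0,-12] → .  [on edge]
    (5,4)@(11, 9): e=[12,0,12] → X  [on edge]
    (6,4)@(13, 9): e=[12,12,0] → .  [on edge]
    (5,5)@(11, 11): e=[4,4,16] → X
    (6,5)@(13, 11): e=[4,16,4] → X
    (7,5)@(15, 11): e=[4,28,-8] → .
    (5,6)@(11, 13): e=[-4,8,20] → .
    (6,6)@(13, 13): e=[-4,20,8] → .
    (4,7)@(9, 15): e=[-12,0,36] → .  [on edge]
    (7,7)@(15, 15): e=[-12,36,0] → .  [on edge]
  covered (3 px):
    . . . . . . . .
    . . . . . . . .
    . . . . . . . .
    . . . . . . . .
    . . . . . X . .
    . . . . . X X .
    . . . . . . . .
    . . . . . . . .

Answer: 26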